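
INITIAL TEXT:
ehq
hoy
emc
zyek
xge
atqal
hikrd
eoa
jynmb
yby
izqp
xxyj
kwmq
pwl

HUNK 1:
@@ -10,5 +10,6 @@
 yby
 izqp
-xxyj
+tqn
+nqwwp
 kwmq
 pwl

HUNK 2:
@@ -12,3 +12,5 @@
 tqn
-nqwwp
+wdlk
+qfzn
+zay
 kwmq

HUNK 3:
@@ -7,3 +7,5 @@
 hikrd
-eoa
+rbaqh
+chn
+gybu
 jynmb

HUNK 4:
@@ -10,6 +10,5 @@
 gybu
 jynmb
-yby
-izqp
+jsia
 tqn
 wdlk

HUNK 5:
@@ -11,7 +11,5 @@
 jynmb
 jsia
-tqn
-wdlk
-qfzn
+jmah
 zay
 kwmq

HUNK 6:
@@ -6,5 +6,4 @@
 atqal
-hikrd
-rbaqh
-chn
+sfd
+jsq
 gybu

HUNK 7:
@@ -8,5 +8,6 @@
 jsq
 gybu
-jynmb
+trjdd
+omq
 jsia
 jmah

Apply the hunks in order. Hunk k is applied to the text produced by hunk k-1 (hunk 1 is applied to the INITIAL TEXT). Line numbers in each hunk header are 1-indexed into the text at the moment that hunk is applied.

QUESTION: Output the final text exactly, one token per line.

Answer: ehq
hoy
emc
zyek
xge
atqal
sfd
jsq
gybu
trjdd
omq
jsia
jmah
zay
kwmq
pwl

Derivation:
Hunk 1: at line 10 remove [xxyj] add [tqn,nqwwp] -> 15 lines: ehq hoy emc zyek xge atqal hikrd eoa jynmb yby izqp tqn nqwwp kwmq pwl
Hunk 2: at line 12 remove [nqwwp] add [wdlk,qfzn,zay] -> 17 lines: ehq hoy emc zyek xge atqal hikrd eoa jynmb yby izqp tqn wdlk qfzn zay kwmq pwl
Hunk 3: at line 7 remove [eoa] add [rbaqh,chn,gybu] -> 19 lines: ehq hoy emc zyek xge atqal hikrd rbaqh chn gybu jynmb yby izqp tqn wdlk qfzn zay kwmq pwl
Hunk 4: at line 10 remove [yby,izqp] add [jsia] -> 18 lines: ehq hoy emc zyek xge atqal hikrd rbaqh chn gybu jynmb jsia tqn wdlk qfzn zay kwmq pwl
Hunk 5: at line 11 remove [tqn,wdlk,qfzn] add [jmah] -> 16 lines: ehq hoy emc zyek xge atqal hikrd rbaqh chn gybu jynmb jsia jmah zay kwmq pwl
Hunk 6: at line 6 remove [hikrd,rbaqh,chn] add [sfd,jsq] -> 15 lines: ehq hoy emc zyek xge atqal sfd jsq gybu jynmb jsia jmah zay kwmq pwl
Hunk 7: at line 8 remove [jynmb] add [trjdd,omq] -> 16 lines: ehq hoy emc zyek xge atqal sfd jsq gybu trjdd omq jsia jmah zay kwmq pwl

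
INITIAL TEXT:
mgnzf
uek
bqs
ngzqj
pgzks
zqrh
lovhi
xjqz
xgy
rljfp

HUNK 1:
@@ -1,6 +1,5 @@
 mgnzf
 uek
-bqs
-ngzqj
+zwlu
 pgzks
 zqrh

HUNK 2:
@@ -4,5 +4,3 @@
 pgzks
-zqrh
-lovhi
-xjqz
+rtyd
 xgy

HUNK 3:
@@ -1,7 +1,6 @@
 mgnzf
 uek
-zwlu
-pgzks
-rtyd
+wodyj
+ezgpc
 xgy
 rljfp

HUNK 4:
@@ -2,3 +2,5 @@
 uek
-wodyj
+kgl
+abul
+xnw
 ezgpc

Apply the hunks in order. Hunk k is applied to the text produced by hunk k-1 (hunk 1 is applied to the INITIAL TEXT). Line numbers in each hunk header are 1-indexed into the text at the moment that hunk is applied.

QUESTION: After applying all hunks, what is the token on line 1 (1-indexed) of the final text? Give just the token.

Answer: mgnzf

Derivation:
Hunk 1: at line 1 remove [bqs,ngzqj] add [zwlu] -> 9 lines: mgnzf uek zwlu pgzks zqrh lovhi xjqz xgy rljfp
Hunk 2: at line 4 remove [zqrh,lovhi,xjqz] add [rtyd] -> 7 lines: mgnzf uek zwlu pgzks rtyd xgy rljfp
Hunk 3: at line 1 remove [zwlu,pgzks,rtyd] add [wodyj,ezgpc] -> 6 lines: mgnzf uek wodyj ezgpc xgy rljfp
Hunk 4: at line 2 remove [wodyj] add [kgl,abul,xnw] -> 8 lines: mgnzf uek kgl abul xnw ezgpc xgy rljfp
Final line 1: mgnzf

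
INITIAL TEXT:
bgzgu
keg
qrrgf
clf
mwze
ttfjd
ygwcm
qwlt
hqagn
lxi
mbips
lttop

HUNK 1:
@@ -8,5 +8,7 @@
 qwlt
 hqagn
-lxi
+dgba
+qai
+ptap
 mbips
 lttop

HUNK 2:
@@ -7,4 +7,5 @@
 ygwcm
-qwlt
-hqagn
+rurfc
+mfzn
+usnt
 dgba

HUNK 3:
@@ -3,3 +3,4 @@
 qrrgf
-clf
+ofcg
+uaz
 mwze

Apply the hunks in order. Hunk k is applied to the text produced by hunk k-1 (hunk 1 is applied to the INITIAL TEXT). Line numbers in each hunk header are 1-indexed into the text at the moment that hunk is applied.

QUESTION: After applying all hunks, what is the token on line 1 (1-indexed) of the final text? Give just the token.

Hunk 1: at line 8 remove [lxi] add [dgba,qai,ptap] -> 14 lines: bgzgu keg qrrgf clf mwze ttfjd ygwcm qwlt hqagn dgba qai ptap mbips lttop
Hunk 2: at line 7 remove [qwlt,hqagn] add [rurfc,mfzn,usnt] -> 15 lines: bgzgu keg qrrgf clf mwze ttfjd ygwcm rurfc mfzn usnt dgba qai ptap mbips lttop
Hunk 3: at line 3 remove [clf] add [ofcg,uaz] -> 16 lines: bgzgu keg qrrgf ofcg uaz mwze ttfjd ygwcm rurfc mfzn usnt dgba qai ptap mbips lttop
Final line 1: bgzgu

Answer: bgzgu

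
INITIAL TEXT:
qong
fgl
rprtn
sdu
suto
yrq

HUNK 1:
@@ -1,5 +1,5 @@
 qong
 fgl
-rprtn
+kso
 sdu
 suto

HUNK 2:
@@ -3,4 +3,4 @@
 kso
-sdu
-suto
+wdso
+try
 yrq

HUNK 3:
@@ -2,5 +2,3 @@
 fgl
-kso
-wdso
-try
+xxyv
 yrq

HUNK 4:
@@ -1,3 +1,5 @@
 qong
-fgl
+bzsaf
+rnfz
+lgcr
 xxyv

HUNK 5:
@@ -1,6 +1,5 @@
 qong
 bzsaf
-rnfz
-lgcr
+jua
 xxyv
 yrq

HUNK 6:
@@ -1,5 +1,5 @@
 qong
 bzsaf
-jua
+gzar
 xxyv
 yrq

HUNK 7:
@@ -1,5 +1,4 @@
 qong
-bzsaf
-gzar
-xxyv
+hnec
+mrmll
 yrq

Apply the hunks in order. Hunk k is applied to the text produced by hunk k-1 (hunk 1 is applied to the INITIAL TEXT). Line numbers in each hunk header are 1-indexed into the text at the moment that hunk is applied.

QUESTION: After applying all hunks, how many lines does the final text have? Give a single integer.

Hunk 1: at line 1 remove [rprtn] add [kso] -> 6 lines: qong fgl kso sdu suto yrq
Hunk 2: at line 3 remove [sdu,suto] add [wdso,try] -> 6 lines: qong fgl kso wdso try yrq
Hunk 3: at line 2 remove [kso,wdso,try] add [xxyv] -> 4 lines: qong fgl xxyv yrq
Hunk 4: at line 1 remove [fgl] add [bzsaf,rnfz,lgcr] -> 6 lines: qong bzsaf rnfz lgcr xxyv yrq
Hunk 5: at line 1 remove [rnfz,lgcr] add [jua] -> 5 lines: qong bzsaf jua xxyv yrq
Hunk 6: at line 1 remove [jua] add [gzar] -> 5 lines: qong bzsaf gzar xxyv yrq
Hunk 7: at line 1 remove [bzsaf,gzar,xxyv] add [hnec,mrmll] -> 4 lines: qong hnec mrmll yrq
Final line count: 4

Answer: 4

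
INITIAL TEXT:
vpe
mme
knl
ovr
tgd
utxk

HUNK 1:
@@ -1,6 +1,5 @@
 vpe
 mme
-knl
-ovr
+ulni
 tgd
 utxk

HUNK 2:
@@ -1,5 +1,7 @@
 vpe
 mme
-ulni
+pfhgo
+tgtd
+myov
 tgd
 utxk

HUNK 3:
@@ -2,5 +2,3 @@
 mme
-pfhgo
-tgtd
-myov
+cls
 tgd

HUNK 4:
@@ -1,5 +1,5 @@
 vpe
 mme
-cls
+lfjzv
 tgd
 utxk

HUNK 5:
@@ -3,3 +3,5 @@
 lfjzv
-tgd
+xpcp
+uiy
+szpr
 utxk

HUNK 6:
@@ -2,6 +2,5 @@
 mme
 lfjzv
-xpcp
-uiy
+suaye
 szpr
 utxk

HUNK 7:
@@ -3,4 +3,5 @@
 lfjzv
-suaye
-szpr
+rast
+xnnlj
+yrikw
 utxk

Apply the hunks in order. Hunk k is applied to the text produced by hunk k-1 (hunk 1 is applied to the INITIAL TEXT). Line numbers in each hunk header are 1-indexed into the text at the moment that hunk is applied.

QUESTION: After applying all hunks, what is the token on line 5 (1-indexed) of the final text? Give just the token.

Answer: xnnlj

Derivation:
Hunk 1: at line 1 remove [knl,ovr] add [ulni] -> 5 lines: vpe mme ulni tgd utxk
Hunk 2: at line 1 remove [ulni] add [pfhgo,tgtd,myov] -> 7 lines: vpe mme pfhgo tgtd myov tgd utxk
Hunk 3: at line 2 remove [pfhgo,tgtd,myov] add [cls] -> 5 lines: vpe mme cls tgd utxk
Hunk 4: at line 1 remove [cls] add [lfjzv] -> 5 lines: vpe mme lfjzv tgd utxk
Hunk 5: at line 3 remove [tgd] add [xpcp,uiy,szpr] -> 7 lines: vpe mme lfjzv xpcp uiy szpr utxk
Hunk 6: at line 2 remove [xpcp,uiy] add [suaye] -> 6 lines: vpe mme lfjzv suaye szpr utxk
Hunk 7: at line 3 remove [suaye,szpr] add [rast,xnnlj,yrikw] -> 7 lines: vpe mme lfjzv rast xnnlj yrikw utxk
Final line 5: xnnlj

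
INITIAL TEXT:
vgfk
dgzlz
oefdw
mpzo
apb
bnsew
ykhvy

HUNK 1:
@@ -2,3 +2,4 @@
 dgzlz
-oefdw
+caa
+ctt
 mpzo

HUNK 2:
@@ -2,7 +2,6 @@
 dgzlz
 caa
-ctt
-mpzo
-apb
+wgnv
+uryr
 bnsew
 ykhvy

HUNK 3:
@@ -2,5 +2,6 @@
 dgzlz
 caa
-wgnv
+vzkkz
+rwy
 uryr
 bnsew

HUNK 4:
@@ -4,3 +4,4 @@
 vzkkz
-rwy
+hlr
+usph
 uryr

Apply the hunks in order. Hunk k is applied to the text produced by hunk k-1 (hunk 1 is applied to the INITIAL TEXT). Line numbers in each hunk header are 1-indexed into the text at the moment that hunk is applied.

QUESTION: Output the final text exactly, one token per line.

Answer: vgfk
dgzlz
caa
vzkkz
hlr
usph
uryr
bnsew
ykhvy

Derivation:
Hunk 1: at line 2 remove [oefdw] add [caa,ctt] -> 8 lines: vgfk dgzlz caa ctt mpzo apb bnsew ykhvy
Hunk 2: at line 2 remove [ctt,mpzo,apb] add [wgnv,uryr] -> 7 lines: vgfk dgzlz caa wgnv uryr bnsew ykhvy
Hunk 3: at line 2 remove [wgnv] add [vzkkz,rwy] -> 8 lines: vgfk dgzlz caa vzkkz rwy uryr bnsew ykhvy
Hunk 4: at line 4 remove [rwy] add [hlr,usph] -> 9 lines: vgfk dgzlz caa vzkkz hlr usph uryr bnsew ykhvy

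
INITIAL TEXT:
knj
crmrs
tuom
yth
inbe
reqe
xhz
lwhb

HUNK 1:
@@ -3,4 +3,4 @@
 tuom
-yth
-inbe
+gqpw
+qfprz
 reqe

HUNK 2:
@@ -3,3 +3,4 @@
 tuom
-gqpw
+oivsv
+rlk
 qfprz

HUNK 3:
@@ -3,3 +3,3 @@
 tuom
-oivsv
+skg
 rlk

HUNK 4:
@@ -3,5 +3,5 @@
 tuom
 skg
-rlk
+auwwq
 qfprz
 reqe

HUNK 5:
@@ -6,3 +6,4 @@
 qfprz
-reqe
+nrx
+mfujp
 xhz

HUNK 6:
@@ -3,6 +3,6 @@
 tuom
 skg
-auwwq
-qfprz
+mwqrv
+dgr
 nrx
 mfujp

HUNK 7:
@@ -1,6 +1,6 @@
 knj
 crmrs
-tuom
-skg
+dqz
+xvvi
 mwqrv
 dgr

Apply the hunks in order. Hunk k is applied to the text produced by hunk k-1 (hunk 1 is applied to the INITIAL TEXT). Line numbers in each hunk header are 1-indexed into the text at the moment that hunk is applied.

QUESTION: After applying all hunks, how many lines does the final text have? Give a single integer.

Answer: 10

Derivation:
Hunk 1: at line 3 remove [yth,inbe] add [gqpw,qfprz] -> 8 lines: knj crmrs tuom gqpw qfprz reqe xhz lwhb
Hunk 2: at line 3 remove [gqpw] add [oivsv,rlk] -> 9 lines: knj crmrs tuom oivsv rlk qfprz reqe xhz lwhb
Hunk 3: at line 3 remove [oivsv] add [skg] -> 9 lines: knj crmrs tuom skg rlk qfprz reqe xhz lwhb
Hunk 4: at line 3 remove [rlk] add [auwwq] -> 9 lines: knj crmrs tuom skg auwwq qfprz reqe xhz lwhb
Hunk 5: at line 6 remove [reqe] add [nrx,mfujp] -> 10 lines: knj crmrs tuom skg auwwq qfprz nrx mfujp xhz lwhb
Hunk 6: at line 3 remove [auwwq,qfprz] add [mwqrv,dgr] -> 10 lines: knj crmrs tuom skg mwqrv dgr nrx mfujp xhz lwhb
Hunk 7: at line 1 remove [tuom,skg] add [dqz,xvvi] -> 10 lines: knj crmrs dqz xvvi mwqrv dgr nrx mfujp xhz lwhb
Final line count: 10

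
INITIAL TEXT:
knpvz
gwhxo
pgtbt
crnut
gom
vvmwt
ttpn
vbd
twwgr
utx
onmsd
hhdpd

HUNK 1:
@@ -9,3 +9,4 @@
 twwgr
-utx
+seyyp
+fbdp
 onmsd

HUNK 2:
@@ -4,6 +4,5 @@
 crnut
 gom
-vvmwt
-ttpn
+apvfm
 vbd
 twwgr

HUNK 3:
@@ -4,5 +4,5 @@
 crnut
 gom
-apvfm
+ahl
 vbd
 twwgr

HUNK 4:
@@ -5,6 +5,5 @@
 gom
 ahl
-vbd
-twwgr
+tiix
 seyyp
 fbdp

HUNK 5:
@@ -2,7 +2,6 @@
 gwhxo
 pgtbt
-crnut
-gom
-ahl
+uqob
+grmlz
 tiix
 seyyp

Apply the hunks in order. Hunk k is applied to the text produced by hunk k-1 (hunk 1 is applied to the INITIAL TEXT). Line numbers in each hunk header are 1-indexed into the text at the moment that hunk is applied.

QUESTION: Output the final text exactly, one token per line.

Answer: knpvz
gwhxo
pgtbt
uqob
grmlz
tiix
seyyp
fbdp
onmsd
hhdpd

Derivation:
Hunk 1: at line 9 remove [utx] add [seyyp,fbdp] -> 13 lines: knpvz gwhxo pgtbt crnut gom vvmwt ttpn vbd twwgr seyyp fbdp onmsd hhdpd
Hunk 2: at line 4 remove [vvmwt,ttpn] add [apvfm] -> 12 lines: knpvz gwhxo pgtbt crnut gom apvfm vbd twwgr seyyp fbdp onmsd hhdpd
Hunk 3: at line 4 remove [apvfm] add [ahl] -> 12 lines: knpvz gwhxo pgtbt crnut gom ahl vbd twwgr seyyp fbdp onmsd hhdpd
Hunk 4: at line 5 remove [vbd,twwgr] add [tiix] -> 11 lines: knpvz gwhxo pgtbt crnut gom ahl tiix seyyp fbdp onmsd hhdpd
Hunk 5: at line 2 remove [crnut,gom,ahl] add [uqob,grmlz] -> 10 lines: knpvz gwhxo pgtbt uqob grmlz tiix seyyp fbdp onmsd hhdpd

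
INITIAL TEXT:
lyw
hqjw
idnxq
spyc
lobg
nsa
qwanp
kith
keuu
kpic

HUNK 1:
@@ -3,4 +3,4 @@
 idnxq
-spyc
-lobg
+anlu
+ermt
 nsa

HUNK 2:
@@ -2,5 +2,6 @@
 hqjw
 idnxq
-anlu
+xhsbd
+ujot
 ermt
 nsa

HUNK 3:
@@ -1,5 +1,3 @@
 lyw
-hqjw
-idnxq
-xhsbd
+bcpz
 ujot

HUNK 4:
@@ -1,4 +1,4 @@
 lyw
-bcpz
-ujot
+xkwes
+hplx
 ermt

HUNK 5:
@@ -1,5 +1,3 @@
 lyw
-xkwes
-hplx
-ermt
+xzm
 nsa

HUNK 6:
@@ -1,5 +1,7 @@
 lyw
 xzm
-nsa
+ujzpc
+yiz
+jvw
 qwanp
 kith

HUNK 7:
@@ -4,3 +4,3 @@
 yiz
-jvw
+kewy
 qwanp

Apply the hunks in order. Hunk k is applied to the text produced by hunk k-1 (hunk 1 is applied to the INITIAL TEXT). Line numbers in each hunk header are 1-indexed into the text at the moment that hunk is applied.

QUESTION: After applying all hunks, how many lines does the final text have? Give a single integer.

Hunk 1: at line 3 remove [spyc,lobg] add [anlu,ermt] -> 10 lines: lyw hqjw idnxq anlu ermt nsa qwanp kith keuu kpic
Hunk 2: at line 2 remove [anlu] add [xhsbd,ujot] -> 11 lines: lyw hqjw idnxq xhsbd ujot ermt nsa qwanp kith keuu kpic
Hunk 3: at line 1 remove [hqjw,idnxq,xhsbd] add [bcpz] -> 9 lines: lyw bcpz ujot ermt nsa qwanp kith keuu kpic
Hunk 4: at line 1 remove [bcpz,ujot] add [xkwes,hplx] -> 9 lines: lyw xkwes hplx ermt nsa qwanp kith keuu kpic
Hunk 5: at line 1 remove [xkwes,hplx,ermt] add [xzm] -> 7 lines: lyw xzm nsa qwanp kith keuu kpic
Hunk 6: at line 1 remove [nsa] add [ujzpc,yiz,jvw] -> 9 lines: lyw xzm ujzpc yiz jvw qwanp kith keuu kpic
Hunk 7: at line 4 remove [jvw] add [kewy] -> 9 lines: lyw xzm ujzpc yiz kewy qwanp kith keuu kpic
Final line count: 9

Answer: 9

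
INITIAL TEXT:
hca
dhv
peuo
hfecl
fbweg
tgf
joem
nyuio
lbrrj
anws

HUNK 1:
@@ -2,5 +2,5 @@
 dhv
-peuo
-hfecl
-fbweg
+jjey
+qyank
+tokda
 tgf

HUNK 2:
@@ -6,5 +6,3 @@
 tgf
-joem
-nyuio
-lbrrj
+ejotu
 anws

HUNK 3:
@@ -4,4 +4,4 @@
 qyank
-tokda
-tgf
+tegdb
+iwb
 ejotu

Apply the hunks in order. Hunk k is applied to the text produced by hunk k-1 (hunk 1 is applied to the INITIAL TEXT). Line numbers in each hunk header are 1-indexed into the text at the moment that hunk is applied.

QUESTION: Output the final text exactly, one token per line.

Hunk 1: at line 2 remove [peuo,hfecl,fbweg] add [jjey,qyank,tokda] -> 10 lines: hca dhv jjey qyank tokda tgf joem nyuio lbrrj anws
Hunk 2: at line 6 remove [joem,nyuio,lbrrj] add [ejotu] -> 8 lines: hca dhv jjey qyank tokda tgf ejotu anws
Hunk 3: at line 4 remove [tokda,tgf] add [tegdb,iwb] -> 8 lines: hca dhv jjey qyank tegdb iwb ejotu anws

Answer: hca
dhv
jjey
qyank
tegdb
iwb
ejotu
anws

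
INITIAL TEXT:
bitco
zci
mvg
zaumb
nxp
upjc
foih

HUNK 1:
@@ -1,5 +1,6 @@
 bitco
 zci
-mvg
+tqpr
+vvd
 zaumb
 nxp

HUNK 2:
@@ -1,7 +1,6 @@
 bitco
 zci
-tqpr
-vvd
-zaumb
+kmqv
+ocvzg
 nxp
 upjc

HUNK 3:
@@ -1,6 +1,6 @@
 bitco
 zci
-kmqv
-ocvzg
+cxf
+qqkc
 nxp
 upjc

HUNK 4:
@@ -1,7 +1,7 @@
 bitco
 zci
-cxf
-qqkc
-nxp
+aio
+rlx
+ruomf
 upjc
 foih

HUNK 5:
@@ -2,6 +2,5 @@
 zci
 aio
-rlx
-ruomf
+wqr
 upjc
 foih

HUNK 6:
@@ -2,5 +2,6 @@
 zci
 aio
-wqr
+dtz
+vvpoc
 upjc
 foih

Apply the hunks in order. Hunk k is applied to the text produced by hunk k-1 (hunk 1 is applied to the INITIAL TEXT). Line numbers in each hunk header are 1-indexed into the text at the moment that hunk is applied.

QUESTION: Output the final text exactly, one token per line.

Hunk 1: at line 1 remove [mvg] add [tqpr,vvd] -> 8 lines: bitco zci tqpr vvd zaumb nxp upjc foih
Hunk 2: at line 1 remove [tqpr,vvd,zaumb] add [kmqv,ocvzg] -> 7 lines: bitco zci kmqv ocvzg nxp upjc foih
Hunk 3: at line 1 remove [kmqv,ocvzg] add [cxf,qqkc] -> 7 lines: bitco zci cxf qqkc nxp upjc foih
Hunk 4: at line 1 remove [cxf,qqkc,nxp] add [aio,rlx,ruomf] -> 7 lines: bitco zci aio rlx ruomf upjc foih
Hunk 5: at line 2 remove [rlx,ruomf] add [wqr] -> 6 lines: bitco zci aio wqr upjc foih
Hunk 6: at line 2 remove [wqr] add [dtz,vvpoc] -> 7 lines: bitco zci aio dtz vvpoc upjc foih

Answer: bitco
zci
aio
dtz
vvpoc
upjc
foih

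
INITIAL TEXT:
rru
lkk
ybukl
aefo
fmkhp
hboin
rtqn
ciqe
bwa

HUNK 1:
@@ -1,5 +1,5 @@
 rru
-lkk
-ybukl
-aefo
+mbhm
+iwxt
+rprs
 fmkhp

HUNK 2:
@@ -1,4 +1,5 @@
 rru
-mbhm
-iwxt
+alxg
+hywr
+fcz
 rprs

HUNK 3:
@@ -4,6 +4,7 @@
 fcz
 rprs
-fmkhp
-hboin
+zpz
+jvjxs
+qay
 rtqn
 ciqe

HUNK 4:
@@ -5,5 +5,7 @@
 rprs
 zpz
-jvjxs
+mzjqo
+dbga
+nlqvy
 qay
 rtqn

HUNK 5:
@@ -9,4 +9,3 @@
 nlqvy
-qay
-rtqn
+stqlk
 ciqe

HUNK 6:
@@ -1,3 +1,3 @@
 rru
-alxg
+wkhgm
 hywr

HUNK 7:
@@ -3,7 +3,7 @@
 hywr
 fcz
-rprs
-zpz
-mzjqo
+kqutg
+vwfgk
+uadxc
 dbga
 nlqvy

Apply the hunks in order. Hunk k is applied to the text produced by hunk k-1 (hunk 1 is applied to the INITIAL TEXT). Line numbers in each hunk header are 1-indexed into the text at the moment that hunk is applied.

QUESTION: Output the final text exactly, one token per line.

Hunk 1: at line 1 remove [lkk,ybukl,aefo] add [mbhm,iwxt,rprs] -> 9 lines: rru mbhm iwxt rprs fmkhp hboin rtqn ciqe bwa
Hunk 2: at line 1 remove [mbhm,iwxt] add [alxg,hywr,fcz] -> 10 lines: rru alxg hywr fcz rprs fmkhp hboin rtqn ciqe bwa
Hunk 3: at line 4 remove [fmkhp,hboin] add [zpz,jvjxs,qay] -> 11 lines: rru alxg hywr fcz rprs zpz jvjxs qay rtqn ciqe bwa
Hunk 4: at line 5 remove [jvjxs] add [mzjqo,dbga,nlqvy] -> 13 lines: rru alxg hywr fcz rprs zpz mzjqo dbga nlqvy qay rtqn ciqe bwa
Hunk 5: at line 9 remove [qay,rtqn] add [stqlk] -> 12 lines: rru alxg hywr fcz rprs zpz mzjqo dbga nlqvy stqlk ciqe bwa
Hunk 6: at line 1 remove [alxg] add [wkhgm] -> 12 lines: rru wkhgm hywr fcz rprs zpz mzjqo dbga nlqvy stqlk ciqe bwa
Hunk 7: at line 3 remove [rprs,zpz,mzjqo] add [kqutg,vwfgk,uadxc] -> 12 lines: rru wkhgm hywr fcz kqutg vwfgk uadxc dbga nlqvy stqlk ciqe bwa

Answer: rru
wkhgm
hywr
fcz
kqutg
vwfgk
uadxc
dbga
nlqvy
stqlk
ciqe
bwa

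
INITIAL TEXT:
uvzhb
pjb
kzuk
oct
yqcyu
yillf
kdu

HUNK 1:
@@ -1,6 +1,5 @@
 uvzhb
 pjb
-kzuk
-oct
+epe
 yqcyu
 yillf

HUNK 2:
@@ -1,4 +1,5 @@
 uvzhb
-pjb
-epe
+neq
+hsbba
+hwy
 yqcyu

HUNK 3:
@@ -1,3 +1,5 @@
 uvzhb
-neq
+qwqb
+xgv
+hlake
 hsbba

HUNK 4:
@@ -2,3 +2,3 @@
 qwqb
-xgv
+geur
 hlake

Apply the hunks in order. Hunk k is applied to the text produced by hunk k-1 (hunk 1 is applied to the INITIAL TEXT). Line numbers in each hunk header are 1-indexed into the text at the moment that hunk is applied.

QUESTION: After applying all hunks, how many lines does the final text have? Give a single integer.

Answer: 9

Derivation:
Hunk 1: at line 1 remove [kzuk,oct] add [epe] -> 6 lines: uvzhb pjb epe yqcyu yillf kdu
Hunk 2: at line 1 remove [pjb,epe] add [neq,hsbba,hwy] -> 7 lines: uvzhb neq hsbba hwy yqcyu yillf kdu
Hunk 3: at line 1 remove [neq] add [qwqb,xgv,hlake] -> 9 lines: uvzhb qwqb xgv hlake hsbba hwy yqcyu yillf kdu
Hunk 4: at line 2 remove [xgv] add [geur] -> 9 lines: uvzhb qwqb geur hlake hsbba hwy yqcyu yillf kdu
Final line count: 9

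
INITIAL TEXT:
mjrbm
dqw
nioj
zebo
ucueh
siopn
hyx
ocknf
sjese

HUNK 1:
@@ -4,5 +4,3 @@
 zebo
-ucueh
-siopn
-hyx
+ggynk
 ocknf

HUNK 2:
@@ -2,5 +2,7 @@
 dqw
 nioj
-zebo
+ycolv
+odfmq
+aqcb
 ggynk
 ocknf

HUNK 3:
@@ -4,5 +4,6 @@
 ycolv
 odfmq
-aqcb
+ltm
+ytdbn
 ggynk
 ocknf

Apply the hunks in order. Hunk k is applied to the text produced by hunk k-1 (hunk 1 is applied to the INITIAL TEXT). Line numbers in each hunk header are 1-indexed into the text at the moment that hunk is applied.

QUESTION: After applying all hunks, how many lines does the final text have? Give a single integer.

Answer: 10

Derivation:
Hunk 1: at line 4 remove [ucueh,siopn,hyx] add [ggynk] -> 7 lines: mjrbm dqw nioj zebo ggynk ocknf sjese
Hunk 2: at line 2 remove [zebo] add [ycolv,odfmq,aqcb] -> 9 lines: mjrbm dqw nioj ycolv odfmq aqcb ggynk ocknf sjese
Hunk 3: at line 4 remove [aqcb] add [ltm,ytdbn] -> 10 lines: mjrbm dqw nioj ycolv odfmq ltm ytdbn ggynk ocknf sjese
Final line count: 10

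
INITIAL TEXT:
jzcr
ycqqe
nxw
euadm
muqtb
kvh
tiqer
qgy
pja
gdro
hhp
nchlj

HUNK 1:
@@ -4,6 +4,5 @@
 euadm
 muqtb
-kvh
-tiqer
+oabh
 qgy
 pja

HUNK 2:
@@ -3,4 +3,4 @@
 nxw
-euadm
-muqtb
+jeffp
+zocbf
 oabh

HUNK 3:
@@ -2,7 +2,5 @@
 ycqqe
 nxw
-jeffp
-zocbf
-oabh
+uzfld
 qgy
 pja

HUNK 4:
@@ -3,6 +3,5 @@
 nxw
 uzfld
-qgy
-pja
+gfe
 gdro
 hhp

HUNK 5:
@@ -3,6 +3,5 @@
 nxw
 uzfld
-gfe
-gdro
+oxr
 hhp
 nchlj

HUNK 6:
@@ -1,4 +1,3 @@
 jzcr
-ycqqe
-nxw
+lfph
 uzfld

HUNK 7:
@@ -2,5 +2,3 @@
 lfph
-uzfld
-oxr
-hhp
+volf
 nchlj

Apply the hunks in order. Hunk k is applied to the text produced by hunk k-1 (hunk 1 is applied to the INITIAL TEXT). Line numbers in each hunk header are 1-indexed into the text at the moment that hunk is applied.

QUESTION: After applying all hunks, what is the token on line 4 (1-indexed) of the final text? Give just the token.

Hunk 1: at line 4 remove [kvh,tiqer] add [oabh] -> 11 lines: jzcr ycqqe nxw euadm muqtb oabh qgy pja gdro hhp nchlj
Hunk 2: at line 3 remove [euadm,muqtb] add [jeffp,zocbf] -> 11 lines: jzcr ycqqe nxw jeffp zocbf oabh qgy pja gdro hhp nchlj
Hunk 3: at line 2 remove [jeffp,zocbf,oabh] add [uzfld] -> 9 lines: jzcr ycqqe nxw uzfld qgy pja gdro hhp nchlj
Hunk 4: at line 3 remove [qgy,pja] add [gfe] -> 8 lines: jzcr ycqqe nxw uzfld gfe gdro hhp nchlj
Hunk 5: at line 3 remove [gfe,gdro] add [oxr] -> 7 lines: jzcr ycqqe nxw uzfld oxr hhp nchlj
Hunk 6: at line 1 remove [ycqqe,nxw] add [lfph] -> 6 lines: jzcr lfph uzfld oxr hhp nchlj
Hunk 7: at line 2 remove [uzfld,oxr,hhp] add [volf] -> 4 lines: jzcr lfph volf nchlj
Final line 4: nchlj

Answer: nchlj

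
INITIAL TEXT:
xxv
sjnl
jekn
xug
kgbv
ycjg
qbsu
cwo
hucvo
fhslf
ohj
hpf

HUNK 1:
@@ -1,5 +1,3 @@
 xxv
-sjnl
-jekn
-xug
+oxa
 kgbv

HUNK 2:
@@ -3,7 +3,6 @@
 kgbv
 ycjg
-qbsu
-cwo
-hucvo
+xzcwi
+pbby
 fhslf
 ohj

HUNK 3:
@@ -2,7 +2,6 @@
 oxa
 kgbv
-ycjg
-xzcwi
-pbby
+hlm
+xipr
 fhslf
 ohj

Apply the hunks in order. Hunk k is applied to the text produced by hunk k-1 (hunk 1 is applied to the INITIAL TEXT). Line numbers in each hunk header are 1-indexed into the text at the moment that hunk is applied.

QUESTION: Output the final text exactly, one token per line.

Hunk 1: at line 1 remove [sjnl,jekn,xug] add [oxa] -> 10 lines: xxv oxa kgbv ycjg qbsu cwo hucvo fhslf ohj hpf
Hunk 2: at line 3 remove [qbsu,cwo,hucvo] add [xzcwi,pbby] -> 9 lines: xxv oxa kgbv ycjg xzcwi pbby fhslf ohj hpf
Hunk 3: at line 2 remove [ycjg,xzcwi,pbby] add [hlm,xipr] -> 8 lines: xxv oxa kgbv hlm xipr fhslf ohj hpf

Answer: xxv
oxa
kgbv
hlm
xipr
fhslf
ohj
hpf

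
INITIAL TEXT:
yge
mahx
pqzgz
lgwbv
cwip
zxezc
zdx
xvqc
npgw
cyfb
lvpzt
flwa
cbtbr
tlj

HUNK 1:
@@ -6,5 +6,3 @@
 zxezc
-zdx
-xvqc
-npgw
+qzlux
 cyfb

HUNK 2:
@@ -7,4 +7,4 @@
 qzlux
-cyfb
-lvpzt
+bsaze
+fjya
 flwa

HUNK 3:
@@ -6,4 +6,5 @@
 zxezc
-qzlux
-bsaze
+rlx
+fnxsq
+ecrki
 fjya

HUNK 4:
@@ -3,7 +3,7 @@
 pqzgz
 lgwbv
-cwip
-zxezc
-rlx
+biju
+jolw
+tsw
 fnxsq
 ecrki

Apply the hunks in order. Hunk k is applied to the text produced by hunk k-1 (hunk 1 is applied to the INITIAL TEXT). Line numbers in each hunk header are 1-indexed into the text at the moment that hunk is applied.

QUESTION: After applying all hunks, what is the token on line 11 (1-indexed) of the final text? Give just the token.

Answer: flwa

Derivation:
Hunk 1: at line 6 remove [zdx,xvqc,npgw] add [qzlux] -> 12 lines: yge mahx pqzgz lgwbv cwip zxezc qzlux cyfb lvpzt flwa cbtbr tlj
Hunk 2: at line 7 remove [cyfb,lvpzt] add [bsaze,fjya] -> 12 lines: yge mahx pqzgz lgwbv cwip zxezc qzlux bsaze fjya flwa cbtbr tlj
Hunk 3: at line 6 remove [qzlux,bsaze] add [rlx,fnxsq,ecrki] -> 13 lines: yge mahx pqzgz lgwbv cwip zxezc rlx fnxsq ecrki fjya flwa cbtbr tlj
Hunk 4: at line 3 remove [cwip,zxezc,rlx] add [biju,jolw,tsw] -> 13 lines: yge mahx pqzgz lgwbv biju jolw tsw fnxsq ecrki fjya flwa cbtbr tlj
Final line 11: flwa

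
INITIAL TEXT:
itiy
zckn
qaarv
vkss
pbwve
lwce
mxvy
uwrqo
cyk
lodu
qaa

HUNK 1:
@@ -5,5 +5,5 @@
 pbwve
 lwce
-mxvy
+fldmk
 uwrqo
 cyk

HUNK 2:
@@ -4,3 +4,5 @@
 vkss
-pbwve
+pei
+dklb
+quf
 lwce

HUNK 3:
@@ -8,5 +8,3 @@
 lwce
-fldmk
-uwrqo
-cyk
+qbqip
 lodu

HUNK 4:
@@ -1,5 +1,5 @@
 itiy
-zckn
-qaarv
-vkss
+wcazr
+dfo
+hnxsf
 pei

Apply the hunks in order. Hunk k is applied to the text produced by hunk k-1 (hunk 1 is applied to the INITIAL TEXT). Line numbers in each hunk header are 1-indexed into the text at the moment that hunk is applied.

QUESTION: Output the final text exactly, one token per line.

Hunk 1: at line 5 remove [mxvy] add [fldmk] -> 11 lines: itiy zckn qaarv vkss pbwve lwce fldmk uwrqo cyk lodu qaa
Hunk 2: at line 4 remove [pbwve] add [pei,dklb,quf] -> 13 lines: itiy zckn qaarv vkss pei dklb quf lwce fldmk uwrqo cyk lodu qaa
Hunk 3: at line 8 remove [fldmk,uwrqo,cyk] add [qbqip] -> 11 lines: itiy zckn qaarv vkss pei dklb quf lwce qbqip lodu qaa
Hunk 4: at line 1 remove [zckn,qaarv,vkss] add [wcazr,dfo,hnxsf] -> 11 lines: itiy wcazr dfo hnxsf pei dklb quf lwce qbqip lodu qaa

Answer: itiy
wcazr
dfo
hnxsf
pei
dklb
quf
lwce
qbqip
lodu
qaa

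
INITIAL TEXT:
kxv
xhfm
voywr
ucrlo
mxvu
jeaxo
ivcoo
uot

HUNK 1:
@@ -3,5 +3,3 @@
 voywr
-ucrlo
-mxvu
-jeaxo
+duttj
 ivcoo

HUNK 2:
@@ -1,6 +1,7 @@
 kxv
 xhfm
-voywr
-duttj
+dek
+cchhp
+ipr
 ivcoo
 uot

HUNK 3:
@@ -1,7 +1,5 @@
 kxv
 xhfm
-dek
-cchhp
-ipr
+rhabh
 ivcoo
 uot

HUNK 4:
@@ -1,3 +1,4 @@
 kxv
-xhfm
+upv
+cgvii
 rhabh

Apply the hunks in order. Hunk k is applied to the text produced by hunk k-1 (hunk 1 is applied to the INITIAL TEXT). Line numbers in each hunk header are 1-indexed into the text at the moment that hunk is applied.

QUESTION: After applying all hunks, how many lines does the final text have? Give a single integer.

Hunk 1: at line 3 remove [ucrlo,mxvu,jeaxo] add [duttj] -> 6 lines: kxv xhfm voywr duttj ivcoo uot
Hunk 2: at line 1 remove [voywr,duttj] add [dek,cchhp,ipr] -> 7 lines: kxv xhfm dek cchhp ipr ivcoo uot
Hunk 3: at line 1 remove [dek,cchhp,ipr] add [rhabh] -> 5 lines: kxv xhfm rhabh ivcoo uot
Hunk 4: at line 1 remove [xhfm] add [upv,cgvii] -> 6 lines: kxv upv cgvii rhabh ivcoo uot
Final line count: 6

Answer: 6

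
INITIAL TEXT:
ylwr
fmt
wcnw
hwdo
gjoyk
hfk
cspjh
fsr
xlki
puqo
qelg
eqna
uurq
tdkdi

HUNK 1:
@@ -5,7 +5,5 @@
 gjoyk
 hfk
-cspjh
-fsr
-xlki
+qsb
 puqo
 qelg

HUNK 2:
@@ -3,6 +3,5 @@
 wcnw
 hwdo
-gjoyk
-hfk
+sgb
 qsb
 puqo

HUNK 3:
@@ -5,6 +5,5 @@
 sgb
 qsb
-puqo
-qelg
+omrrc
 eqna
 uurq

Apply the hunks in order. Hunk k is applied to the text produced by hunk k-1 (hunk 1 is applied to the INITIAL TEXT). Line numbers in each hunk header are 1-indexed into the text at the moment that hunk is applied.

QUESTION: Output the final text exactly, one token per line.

Answer: ylwr
fmt
wcnw
hwdo
sgb
qsb
omrrc
eqna
uurq
tdkdi

Derivation:
Hunk 1: at line 5 remove [cspjh,fsr,xlki] add [qsb] -> 12 lines: ylwr fmt wcnw hwdo gjoyk hfk qsb puqo qelg eqna uurq tdkdi
Hunk 2: at line 3 remove [gjoyk,hfk] add [sgb] -> 11 lines: ylwr fmt wcnw hwdo sgb qsb puqo qelg eqna uurq tdkdi
Hunk 3: at line 5 remove [puqo,qelg] add [omrrc] -> 10 lines: ylwr fmt wcnw hwdo sgb qsb omrrc eqna uurq tdkdi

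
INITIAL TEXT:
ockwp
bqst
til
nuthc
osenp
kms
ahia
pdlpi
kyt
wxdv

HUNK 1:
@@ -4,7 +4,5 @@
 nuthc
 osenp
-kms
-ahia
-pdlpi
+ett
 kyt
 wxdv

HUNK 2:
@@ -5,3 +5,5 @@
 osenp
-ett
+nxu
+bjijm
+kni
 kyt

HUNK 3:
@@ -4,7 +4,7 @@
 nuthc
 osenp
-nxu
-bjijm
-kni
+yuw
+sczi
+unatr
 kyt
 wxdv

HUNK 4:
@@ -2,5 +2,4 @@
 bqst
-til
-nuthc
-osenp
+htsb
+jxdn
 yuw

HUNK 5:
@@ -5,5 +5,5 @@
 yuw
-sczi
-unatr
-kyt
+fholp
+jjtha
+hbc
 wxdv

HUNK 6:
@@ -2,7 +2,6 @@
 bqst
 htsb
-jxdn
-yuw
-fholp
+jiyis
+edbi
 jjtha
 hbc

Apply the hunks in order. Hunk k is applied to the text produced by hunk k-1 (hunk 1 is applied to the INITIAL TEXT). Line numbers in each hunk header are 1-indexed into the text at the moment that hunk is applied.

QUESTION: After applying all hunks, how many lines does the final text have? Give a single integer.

Hunk 1: at line 4 remove [kms,ahia,pdlpi] add [ett] -> 8 lines: ockwp bqst til nuthc osenp ett kyt wxdv
Hunk 2: at line 5 remove [ett] add [nxu,bjijm,kni] -> 10 lines: ockwp bqst til nuthc osenp nxu bjijm kni kyt wxdv
Hunk 3: at line 4 remove [nxu,bjijm,kni] add [yuw,sczi,unatr] -> 10 lines: ockwp bqst til nuthc osenp yuw sczi unatr kyt wxdv
Hunk 4: at line 2 remove [til,nuthc,osenp] add [htsb,jxdn] -> 9 lines: ockwp bqst htsb jxdn yuw sczi unatr kyt wxdv
Hunk 5: at line 5 remove [sczi,unatr,kyt] add [fholp,jjtha,hbc] -> 9 lines: ockwp bqst htsb jxdn yuw fholp jjtha hbc wxdv
Hunk 6: at line 2 remove [jxdn,yuw,fholp] add [jiyis,edbi] -> 8 lines: ockwp bqst htsb jiyis edbi jjtha hbc wxdv
Final line count: 8

Answer: 8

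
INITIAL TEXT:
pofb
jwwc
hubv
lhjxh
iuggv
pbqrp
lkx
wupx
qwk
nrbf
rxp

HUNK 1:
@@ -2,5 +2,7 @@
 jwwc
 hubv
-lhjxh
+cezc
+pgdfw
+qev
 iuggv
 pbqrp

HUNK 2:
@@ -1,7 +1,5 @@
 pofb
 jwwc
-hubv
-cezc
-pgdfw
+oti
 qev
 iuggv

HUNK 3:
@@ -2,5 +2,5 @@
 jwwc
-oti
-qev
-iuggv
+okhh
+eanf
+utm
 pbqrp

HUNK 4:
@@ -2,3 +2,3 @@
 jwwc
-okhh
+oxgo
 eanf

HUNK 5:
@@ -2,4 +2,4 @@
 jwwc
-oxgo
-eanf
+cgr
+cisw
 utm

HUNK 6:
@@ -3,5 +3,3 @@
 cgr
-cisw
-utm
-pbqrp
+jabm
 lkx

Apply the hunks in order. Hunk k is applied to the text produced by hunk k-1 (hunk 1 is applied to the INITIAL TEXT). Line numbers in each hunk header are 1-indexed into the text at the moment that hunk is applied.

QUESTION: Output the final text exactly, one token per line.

Hunk 1: at line 2 remove [lhjxh] add [cezc,pgdfw,qev] -> 13 lines: pofb jwwc hubv cezc pgdfw qev iuggv pbqrp lkx wupx qwk nrbf rxp
Hunk 2: at line 1 remove [hubv,cezc,pgdfw] add [oti] -> 11 lines: pofb jwwc oti qev iuggv pbqrp lkx wupx qwk nrbf rxp
Hunk 3: at line 2 remove [oti,qev,iuggv] add [okhh,eanf,utm] -> 11 lines: pofb jwwc okhh eanf utm pbqrp lkx wupx qwk nrbf rxp
Hunk 4: at line 2 remove [okhh] add [oxgo] -> 11 lines: pofb jwwc oxgo eanf utm pbqrp lkx wupx qwk nrbf rxp
Hunk 5: at line 2 remove [oxgo,eanf] add [cgr,cisw] -> 11 lines: pofb jwwc cgr cisw utm pbqrp lkx wupx qwk nrbf rxp
Hunk 6: at line 3 remove [cisw,utm,pbqrp] add [jabm] -> 9 lines: pofb jwwc cgr jabm lkx wupx qwk nrbf rxp

Answer: pofb
jwwc
cgr
jabm
lkx
wupx
qwk
nrbf
rxp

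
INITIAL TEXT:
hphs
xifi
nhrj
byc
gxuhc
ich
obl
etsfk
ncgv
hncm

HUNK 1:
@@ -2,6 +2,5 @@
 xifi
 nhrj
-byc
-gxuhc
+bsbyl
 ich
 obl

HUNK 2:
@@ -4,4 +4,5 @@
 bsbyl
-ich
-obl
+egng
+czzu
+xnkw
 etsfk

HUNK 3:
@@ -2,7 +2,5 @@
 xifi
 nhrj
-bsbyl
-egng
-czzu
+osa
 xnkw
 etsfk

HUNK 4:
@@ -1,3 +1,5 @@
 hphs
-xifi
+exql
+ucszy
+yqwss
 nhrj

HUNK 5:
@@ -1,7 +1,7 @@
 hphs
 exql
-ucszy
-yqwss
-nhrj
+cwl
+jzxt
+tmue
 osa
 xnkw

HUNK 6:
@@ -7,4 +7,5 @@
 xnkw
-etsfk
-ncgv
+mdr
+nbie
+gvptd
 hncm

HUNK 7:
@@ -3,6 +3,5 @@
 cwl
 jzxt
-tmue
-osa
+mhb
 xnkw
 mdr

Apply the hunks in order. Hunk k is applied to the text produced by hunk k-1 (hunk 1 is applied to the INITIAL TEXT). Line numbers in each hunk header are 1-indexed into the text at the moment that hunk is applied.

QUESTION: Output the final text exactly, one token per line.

Hunk 1: at line 2 remove [byc,gxuhc] add [bsbyl] -> 9 lines: hphs xifi nhrj bsbyl ich obl etsfk ncgv hncm
Hunk 2: at line 4 remove [ich,obl] add [egng,czzu,xnkw] -> 10 lines: hphs xifi nhrj bsbyl egng czzu xnkw etsfk ncgv hncm
Hunk 3: at line 2 remove [bsbyl,egng,czzu] add [osa] -> 8 lines: hphs xifi nhrj osa xnkw etsfk ncgv hncm
Hunk 4: at line 1 remove [xifi] add [exql,ucszy,yqwss] -> 10 lines: hphs exql ucszy yqwss nhrj osa xnkw etsfk ncgv hncm
Hunk 5: at line 1 remove [ucszy,yqwss,nhrj] add [cwl,jzxt,tmue] -> 10 lines: hphs exql cwl jzxt tmue osa xnkw etsfk ncgv hncm
Hunk 6: at line 7 remove [etsfk,ncgv] add [mdr,nbie,gvptd] -> 11 lines: hphs exql cwl jzxt tmue osa xnkw mdr nbie gvptd hncm
Hunk 7: at line 3 remove [tmue,osa] add [mhb] -> 10 lines: hphs exql cwl jzxt mhb xnkw mdr nbie gvptd hncm

Answer: hphs
exql
cwl
jzxt
mhb
xnkw
mdr
nbie
gvptd
hncm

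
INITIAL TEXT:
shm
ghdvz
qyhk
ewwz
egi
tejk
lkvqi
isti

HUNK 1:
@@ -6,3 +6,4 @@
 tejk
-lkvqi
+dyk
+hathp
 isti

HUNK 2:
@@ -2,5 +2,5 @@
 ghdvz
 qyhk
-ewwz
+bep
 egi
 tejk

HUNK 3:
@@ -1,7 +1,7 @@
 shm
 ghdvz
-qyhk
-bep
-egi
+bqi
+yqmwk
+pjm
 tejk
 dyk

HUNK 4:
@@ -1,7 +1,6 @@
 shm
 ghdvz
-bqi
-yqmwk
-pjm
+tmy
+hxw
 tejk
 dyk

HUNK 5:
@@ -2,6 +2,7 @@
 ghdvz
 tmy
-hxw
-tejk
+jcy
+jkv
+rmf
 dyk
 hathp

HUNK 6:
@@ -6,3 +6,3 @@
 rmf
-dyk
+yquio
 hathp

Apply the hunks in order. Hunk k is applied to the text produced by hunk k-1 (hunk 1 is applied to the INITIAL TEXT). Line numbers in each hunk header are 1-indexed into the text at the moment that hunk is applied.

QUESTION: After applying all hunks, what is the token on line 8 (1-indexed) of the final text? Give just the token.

Hunk 1: at line 6 remove [lkvqi] add [dyk,hathp] -> 9 lines: shm ghdvz qyhk ewwz egi tejk dyk hathp isti
Hunk 2: at line 2 remove [ewwz] add [bep] -> 9 lines: shm ghdvz qyhk bep egi tejk dyk hathp isti
Hunk 3: at line 1 remove [qyhk,bep,egi] add [bqi,yqmwk,pjm] -> 9 lines: shm ghdvz bqi yqmwk pjm tejk dyk hathp isti
Hunk 4: at line 1 remove [bqi,yqmwk,pjm] add [tmy,hxw] -> 8 lines: shm ghdvz tmy hxw tejk dyk hathp isti
Hunk 5: at line 2 remove [hxw,tejk] add [jcy,jkv,rmf] -> 9 lines: shm ghdvz tmy jcy jkv rmf dyk hathp isti
Hunk 6: at line 6 remove [dyk] add [yquio] -> 9 lines: shm ghdvz tmy jcy jkv rmf yquio hathp isti
Final line 8: hathp

Answer: hathp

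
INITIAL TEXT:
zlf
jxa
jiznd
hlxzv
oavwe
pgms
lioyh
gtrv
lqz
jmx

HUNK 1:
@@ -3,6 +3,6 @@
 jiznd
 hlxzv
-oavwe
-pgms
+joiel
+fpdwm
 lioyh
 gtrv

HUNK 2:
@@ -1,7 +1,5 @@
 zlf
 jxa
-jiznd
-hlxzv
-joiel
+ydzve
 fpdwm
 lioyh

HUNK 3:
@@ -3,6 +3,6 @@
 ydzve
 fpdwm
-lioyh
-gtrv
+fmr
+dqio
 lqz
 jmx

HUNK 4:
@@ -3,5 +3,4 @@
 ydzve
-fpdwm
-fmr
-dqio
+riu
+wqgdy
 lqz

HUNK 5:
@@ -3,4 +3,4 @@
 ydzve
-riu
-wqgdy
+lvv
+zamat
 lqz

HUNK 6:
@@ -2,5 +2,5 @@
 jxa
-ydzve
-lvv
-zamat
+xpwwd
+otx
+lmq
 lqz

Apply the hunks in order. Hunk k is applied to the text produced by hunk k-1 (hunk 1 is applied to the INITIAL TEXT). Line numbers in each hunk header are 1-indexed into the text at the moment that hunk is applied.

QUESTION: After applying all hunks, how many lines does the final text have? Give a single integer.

Hunk 1: at line 3 remove [oavwe,pgms] add [joiel,fpdwm] -> 10 lines: zlf jxa jiznd hlxzv joiel fpdwm lioyh gtrv lqz jmx
Hunk 2: at line 1 remove [jiznd,hlxzv,joiel] add [ydzve] -> 8 lines: zlf jxa ydzve fpdwm lioyh gtrv lqz jmx
Hunk 3: at line 3 remove [lioyh,gtrv] add [fmr,dqio] -> 8 lines: zlf jxa ydzve fpdwm fmr dqio lqz jmx
Hunk 4: at line 3 remove [fpdwm,fmr,dqio] add [riu,wqgdy] -> 7 lines: zlf jxa ydzve riu wqgdy lqz jmx
Hunk 5: at line 3 remove [riu,wqgdy] add [lvv,zamat] -> 7 lines: zlf jxa ydzve lvv zamat lqz jmx
Hunk 6: at line 2 remove [ydzve,lvv,zamat] add [xpwwd,otx,lmq] -> 7 lines: zlf jxa xpwwd otx lmq lqz jmx
Final line count: 7

Answer: 7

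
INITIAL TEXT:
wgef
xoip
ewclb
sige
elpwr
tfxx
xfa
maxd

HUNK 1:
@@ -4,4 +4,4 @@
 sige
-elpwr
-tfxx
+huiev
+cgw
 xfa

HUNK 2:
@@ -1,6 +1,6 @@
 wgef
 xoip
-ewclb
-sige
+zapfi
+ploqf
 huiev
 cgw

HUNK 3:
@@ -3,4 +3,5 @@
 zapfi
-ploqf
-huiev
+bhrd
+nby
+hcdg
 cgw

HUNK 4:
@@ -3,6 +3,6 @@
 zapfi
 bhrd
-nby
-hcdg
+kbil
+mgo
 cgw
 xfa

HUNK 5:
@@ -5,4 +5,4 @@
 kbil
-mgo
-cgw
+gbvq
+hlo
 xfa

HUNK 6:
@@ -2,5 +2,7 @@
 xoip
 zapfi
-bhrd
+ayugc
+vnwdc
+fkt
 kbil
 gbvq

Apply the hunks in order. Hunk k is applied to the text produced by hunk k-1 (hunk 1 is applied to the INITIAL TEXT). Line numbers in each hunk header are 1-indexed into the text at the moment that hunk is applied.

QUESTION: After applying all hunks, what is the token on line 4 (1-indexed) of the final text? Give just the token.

Answer: ayugc

Derivation:
Hunk 1: at line 4 remove [elpwr,tfxx] add [huiev,cgw] -> 8 lines: wgef xoip ewclb sige huiev cgw xfa maxd
Hunk 2: at line 1 remove [ewclb,sige] add [zapfi,ploqf] -> 8 lines: wgef xoip zapfi ploqf huiev cgw xfa maxd
Hunk 3: at line 3 remove [ploqf,huiev] add [bhrd,nby,hcdg] -> 9 lines: wgef xoip zapfi bhrd nby hcdg cgw xfa maxd
Hunk 4: at line 3 remove [nby,hcdg] add [kbil,mgo] -> 9 lines: wgef xoip zapfi bhrd kbil mgo cgw xfa maxd
Hunk 5: at line 5 remove [mgo,cgw] add [gbvq,hlo] -> 9 lines: wgef xoip zapfi bhrd kbil gbvq hlo xfa maxd
Hunk 6: at line 2 remove [bhrd] add [ayugc,vnwdc,fkt] -> 11 lines: wgef xoip zapfi ayugc vnwdc fkt kbil gbvq hlo xfa maxd
Final line 4: ayugc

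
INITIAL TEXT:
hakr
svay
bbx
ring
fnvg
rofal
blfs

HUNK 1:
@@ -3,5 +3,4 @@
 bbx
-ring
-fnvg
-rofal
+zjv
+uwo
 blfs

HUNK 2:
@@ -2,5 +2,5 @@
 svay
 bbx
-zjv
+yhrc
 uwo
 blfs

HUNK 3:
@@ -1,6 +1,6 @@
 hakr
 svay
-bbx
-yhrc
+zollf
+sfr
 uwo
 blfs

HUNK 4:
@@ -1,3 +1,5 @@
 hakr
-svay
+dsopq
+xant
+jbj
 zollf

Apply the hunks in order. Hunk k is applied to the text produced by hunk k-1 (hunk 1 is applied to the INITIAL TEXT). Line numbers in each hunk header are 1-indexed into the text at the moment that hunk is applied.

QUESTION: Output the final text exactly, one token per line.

Answer: hakr
dsopq
xant
jbj
zollf
sfr
uwo
blfs

Derivation:
Hunk 1: at line 3 remove [ring,fnvg,rofal] add [zjv,uwo] -> 6 lines: hakr svay bbx zjv uwo blfs
Hunk 2: at line 2 remove [zjv] add [yhrc] -> 6 lines: hakr svay bbx yhrc uwo blfs
Hunk 3: at line 1 remove [bbx,yhrc] add [zollf,sfr] -> 6 lines: hakr svay zollf sfr uwo blfs
Hunk 4: at line 1 remove [svay] add [dsopq,xant,jbj] -> 8 lines: hakr dsopq xant jbj zollf sfr uwo blfs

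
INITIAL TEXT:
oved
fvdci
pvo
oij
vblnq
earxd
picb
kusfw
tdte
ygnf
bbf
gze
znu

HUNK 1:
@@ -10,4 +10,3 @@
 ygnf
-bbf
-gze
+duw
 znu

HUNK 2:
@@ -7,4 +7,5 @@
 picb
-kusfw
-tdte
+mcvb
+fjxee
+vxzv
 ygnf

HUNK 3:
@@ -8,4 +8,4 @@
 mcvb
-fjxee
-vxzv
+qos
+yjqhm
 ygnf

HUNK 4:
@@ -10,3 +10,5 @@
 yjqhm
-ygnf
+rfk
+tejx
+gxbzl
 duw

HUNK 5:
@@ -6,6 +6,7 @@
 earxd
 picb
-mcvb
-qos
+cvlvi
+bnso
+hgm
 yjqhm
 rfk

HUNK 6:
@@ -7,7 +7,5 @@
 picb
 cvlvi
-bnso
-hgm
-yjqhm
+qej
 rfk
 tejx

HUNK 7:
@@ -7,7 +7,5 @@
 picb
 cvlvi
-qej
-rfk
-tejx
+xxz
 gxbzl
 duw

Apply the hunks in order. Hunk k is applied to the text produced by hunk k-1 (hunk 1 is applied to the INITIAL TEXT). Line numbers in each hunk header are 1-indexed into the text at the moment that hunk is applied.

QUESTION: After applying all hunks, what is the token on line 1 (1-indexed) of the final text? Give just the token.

Answer: oved

Derivation:
Hunk 1: at line 10 remove [bbf,gze] add [duw] -> 12 lines: oved fvdci pvo oij vblnq earxd picb kusfw tdte ygnf duw znu
Hunk 2: at line 7 remove [kusfw,tdte] add [mcvb,fjxee,vxzv] -> 13 lines: oved fvdci pvo oij vblnq earxd picb mcvb fjxee vxzv ygnf duw znu
Hunk 3: at line 8 remove [fjxee,vxzv] add [qos,yjqhm] -> 13 lines: oved fvdci pvo oij vblnq earxd picb mcvb qos yjqhm ygnf duw znu
Hunk 4: at line 10 remove [ygnf] add [rfk,tejx,gxbzl] -> 15 lines: oved fvdci pvo oij vblnq earxd picb mcvb qos yjqhm rfk tejx gxbzl duw znu
Hunk 5: at line 6 remove [mcvb,qos] add [cvlvi,bnso,hgm] -> 16 lines: oved fvdci pvo oij vblnq earxd picb cvlvi bnso hgm yjqhm rfk tejx gxbzl duw znu
Hunk 6: at line 7 remove [bnso,hgm,yjqhm] add [qej] -> 14 lines: oved fvdci pvo oij vblnq earxd picb cvlvi qej rfk tejx gxbzl duw znu
Hunk 7: at line 7 remove [qej,rfk,tejx] add [xxz] -> 12 lines: oved fvdci pvo oij vblnq earxd picb cvlvi xxz gxbzl duw znu
Final line 1: oved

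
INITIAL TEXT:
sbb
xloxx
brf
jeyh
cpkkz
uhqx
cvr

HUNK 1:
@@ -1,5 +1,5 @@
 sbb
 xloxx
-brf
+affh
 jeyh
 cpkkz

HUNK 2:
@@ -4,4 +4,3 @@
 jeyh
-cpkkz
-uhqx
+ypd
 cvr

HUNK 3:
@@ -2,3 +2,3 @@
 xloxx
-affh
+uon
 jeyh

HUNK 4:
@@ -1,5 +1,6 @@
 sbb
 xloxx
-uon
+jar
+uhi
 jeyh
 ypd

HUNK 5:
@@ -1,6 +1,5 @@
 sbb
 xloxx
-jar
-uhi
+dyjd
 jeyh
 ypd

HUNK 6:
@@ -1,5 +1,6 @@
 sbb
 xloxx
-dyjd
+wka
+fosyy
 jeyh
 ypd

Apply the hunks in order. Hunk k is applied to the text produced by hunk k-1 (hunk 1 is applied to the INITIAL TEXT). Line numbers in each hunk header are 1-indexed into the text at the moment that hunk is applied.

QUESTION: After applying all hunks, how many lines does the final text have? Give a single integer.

Answer: 7

Derivation:
Hunk 1: at line 1 remove [brf] add [affh] -> 7 lines: sbb xloxx affh jeyh cpkkz uhqx cvr
Hunk 2: at line 4 remove [cpkkz,uhqx] add [ypd] -> 6 lines: sbb xloxx affh jeyh ypd cvr
Hunk 3: at line 2 remove [affh] add [uon] -> 6 lines: sbb xloxx uon jeyh ypd cvr
Hunk 4: at line 1 remove [uon] add [jar,uhi] -> 7 lines: sbb xloxx jar uhi jeyh ypd cvr
Hunk 5: at line 1 remove [jar,uhi] add [dyjd] -> 6 lines: sbb xloxx dyjd jeyh ypd cvr
Hunk 6: at line 1 remove [dyjd] add [wka,fosyy] -> 7 lines: sbb xloxx wka fosyy jeyh ypd cvr
Final line count: 7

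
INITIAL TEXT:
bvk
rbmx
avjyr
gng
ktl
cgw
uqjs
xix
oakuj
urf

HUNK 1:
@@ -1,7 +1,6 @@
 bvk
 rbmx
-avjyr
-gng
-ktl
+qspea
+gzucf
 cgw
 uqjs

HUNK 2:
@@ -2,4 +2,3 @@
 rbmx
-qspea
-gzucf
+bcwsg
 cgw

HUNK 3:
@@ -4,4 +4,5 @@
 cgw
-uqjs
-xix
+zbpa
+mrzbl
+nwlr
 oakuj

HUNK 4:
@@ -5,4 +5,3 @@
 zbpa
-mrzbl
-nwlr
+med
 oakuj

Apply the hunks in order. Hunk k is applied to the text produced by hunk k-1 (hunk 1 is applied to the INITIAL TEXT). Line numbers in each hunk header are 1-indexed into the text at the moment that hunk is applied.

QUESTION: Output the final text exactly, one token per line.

Answer: bvk
rbmx
bcwsg
cgw
zbpa
med
oakuj
urf

Derivation:
Hunk 1: at line 1 remove [avjyr,gng,ktl] add [qspea,gzucf] -> 9 lines: bvk rbmx qspea gzucf cgw uqjs xix oakuj urf
Hunk 2: at line 2 remove [qspea,gzucf] add [bcwsg] -> 8 lines: bvk rbmx bcwsg cgw uqjs xix oakuj urf
Hunk 3: at line 4 remove [uqjs,xix] add [zbpa,mrzbl,nwlr] -> 9 lines: bvk rbmx bcwsg cgw zbpa mrzbl nwlr oakuj urf
Hunk 4: at line 5 remove [mrzbl,nwlr] add [med] -> 8 lines: bvk rbmx bcwsg cgw zbpa med oakuj urf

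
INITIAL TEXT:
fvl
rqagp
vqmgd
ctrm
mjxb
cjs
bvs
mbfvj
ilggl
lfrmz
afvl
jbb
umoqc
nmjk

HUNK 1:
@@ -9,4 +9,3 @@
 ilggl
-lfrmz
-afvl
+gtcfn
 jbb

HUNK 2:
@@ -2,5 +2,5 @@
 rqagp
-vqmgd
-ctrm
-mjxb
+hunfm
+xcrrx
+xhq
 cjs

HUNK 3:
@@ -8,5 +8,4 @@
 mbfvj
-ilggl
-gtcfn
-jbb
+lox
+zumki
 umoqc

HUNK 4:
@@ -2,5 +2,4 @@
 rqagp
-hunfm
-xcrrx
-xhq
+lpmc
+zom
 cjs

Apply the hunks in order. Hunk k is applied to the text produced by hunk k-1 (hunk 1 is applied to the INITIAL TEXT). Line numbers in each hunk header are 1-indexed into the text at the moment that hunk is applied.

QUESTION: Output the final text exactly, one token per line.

Hunk 1: at line 9 remove [lfrmz,afvl] add [gtcfn] -> 13 lines: fvl rqagp vqmgd ctrm mjxb cjs bvs mbfvj ilggl gtcfn jbb umoqc nmjk
Hunk 2: at line 2 remove [vqmgd,ctrm,mjxb] add [hunfm,xcrrx,xhq] -> 13 lines: fvl rqagp hunfm xcrrx xhq cjs bvs mbfvj ilggl gtcfn jbb umoqc nmjk
Hunk 3: at line 8 remove [ilggl,gtcfn,jbb] add [lox,zumki] -> 12 lines: fvl rqagp hunfm xcrrx xhq cjs bvs mbfvj lox zumki umoqc nmjk
Hunk 4: at line 2 remove [hunfm,xcrrx,xhq] add [lpmc,zom] -> 11 lines: fvl rqagp lpmc zom cjs bvs mbfvj lox zumki umoqc nmjk

Answer: fvl
rqagp
lpmc
zom
cjs
bvs
mbfvj
lox
zumki
umoqc
nmjk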